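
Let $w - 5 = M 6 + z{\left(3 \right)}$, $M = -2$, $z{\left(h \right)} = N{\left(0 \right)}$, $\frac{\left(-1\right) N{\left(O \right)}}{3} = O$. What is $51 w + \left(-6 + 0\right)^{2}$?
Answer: $-321$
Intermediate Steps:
$N{\left(O \right)} = - 3 O$
$z{\left(h \right)} = 0$ ($z{\left(h \right)} = \left(-3\right) 0 = 0$)
$w = -7$ ($w = 5 + \left(\left(-2\right) 6 + 0\right) = 5 + \left(-12 + 0\right) = 5 - 12 = -7$)
$51 w + \left(-6 + 0\right)^{2} = 51 \left(-7\right) + \left(-6 + 0\right)^{2} = -357 + \left(-6\right)^{2} = -357 + 36 = -321$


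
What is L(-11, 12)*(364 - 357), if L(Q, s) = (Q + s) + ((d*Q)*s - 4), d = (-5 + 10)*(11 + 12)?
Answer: -106281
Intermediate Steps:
d = 115 (d = 5*23 = 115)
L(Q, s) = -4 + Q + s + 115*Q*s (L(Q, s) = (Q + s) + ((115*Q)*s - 4) = (Q + s) + (115*Q*s - 4) = (Q + s) + (-4 + 115*Q*s) = -4 + Q + s + 115*Q*s)
L(-11, 12)*(364 - 357) = (-4 - 11 + 12 + 115*(-11)*12)*(364 - 357) = (-4 - 11 + 12 - 15180)*7 = -15183*7 = -106281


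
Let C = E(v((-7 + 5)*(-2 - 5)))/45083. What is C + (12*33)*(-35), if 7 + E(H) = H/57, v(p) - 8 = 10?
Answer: -11872157347/856577 ≈ -13860.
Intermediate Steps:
v(p) = 18 (v(p) = 8 + 10 = 18)
E(H) = -7 + H/57
C = -127/856577 (C = (-7 + (1/57)*18)/45083 = (-7 + 6/19)*(1/45083) = -127/19*1/45083 = -127/856577 ≈ -0.00014826)
C + (12*33)*(-35) = -127/856577 + (12*33)*(-35) = -127/856577 + 396*(-35) = -127/856577 - 13860 = -11872157347/856577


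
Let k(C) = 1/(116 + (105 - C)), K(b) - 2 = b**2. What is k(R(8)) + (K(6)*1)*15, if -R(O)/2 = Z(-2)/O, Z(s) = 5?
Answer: 506734/889 ≈ 570.00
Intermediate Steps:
K(b) = 2 + b**2
R(O) = -10/O
k(C) = 1/(221 - C)
k(R(8)) + (K(6)*1)*15 = -1/(-221 - 10/8) + ((2 + 6**2)*1)*15 = -1/(-221 - 10*1/8) + ((2 + 36)*1)*15 = -1/(-221 - 5/4) + (38*1)*15 = -1/(-889/4) + 38*15 = -1*(-4/889) + 570 = 4/889 + 570 = 506734/889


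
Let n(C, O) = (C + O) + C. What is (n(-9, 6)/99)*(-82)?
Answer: 328/33 ≈ 9.9394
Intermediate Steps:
n(C, O) = O + 2*C
(n(-9, 6)/99)*(-82) = ((6 + 2*(-9))/99)*(-82) = ((6 - 18)*(1/99))*(-82) = -12*1/99*(-82) = -4/33*(-82) = 328/33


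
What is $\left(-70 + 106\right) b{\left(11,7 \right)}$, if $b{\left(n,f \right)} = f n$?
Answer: $2772$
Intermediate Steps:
$\left(-70 + 106\right) b{\left(11,7 \right)} = \left(-70 + 106\right) 7 \cdot 11 = 36 \cdot 77 = 2772$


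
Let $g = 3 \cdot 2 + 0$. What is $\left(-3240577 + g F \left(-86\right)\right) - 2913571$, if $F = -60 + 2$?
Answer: $-6124220$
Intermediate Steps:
$F = -58$
$g = 6$ ($g = 6 + 0 = 6$)
$\left(-3240577 + g F \left(-86\right)\right) - 2913571 = \left(-3240577 + 6 \left(-58\right) \left(-86\right)\right) - 2913571 = \left(-3240577 - -29928\right) - 2913571 = \left(-3240577 + 29928\right) - 2913571 = -3210649 - 2913571 = -6124220$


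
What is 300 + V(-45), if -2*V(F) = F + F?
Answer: 345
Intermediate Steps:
V(F) = -F (V(F) = -(F + F)/2 = -F)
300 + V(-45) = 300 - 1*(-45) = 300 + 45 = 345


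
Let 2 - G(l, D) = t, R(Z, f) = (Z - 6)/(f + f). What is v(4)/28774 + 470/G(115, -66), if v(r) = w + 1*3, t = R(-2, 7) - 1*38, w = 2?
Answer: 11833485/1021477 ≈ 11.585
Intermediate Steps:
R(Z, f) = (-6 + Z)/(2*f) (R(Z, f) = (-6 + Z)/((2*f)) = (-6 + Z)*(1/(2*f)) = (-6 + Z)/(2*f))
t = -270/7 (t = (1/2)*(-6 - 2)/7 - 1*38 = (1/2)*(1/7)*(-8) - 38 = -4/7 - 38 = -270/7 ≈ -38.571)
G(l, D) = 284/7 (G(l, D) = 2 - 1*(-270/7) = 2 + 270/7 = 284/7)
v(r) = 5 (v(r) = 2 + 1*3 = 2 + 3 = 5)
v(4)/28774 + 470/G(115, -66) = 5/28774 + 470/(284/7) = 5*(1/28774) + 470*(7/284) = 5/28774 + 1645/142 = 11833485/1021477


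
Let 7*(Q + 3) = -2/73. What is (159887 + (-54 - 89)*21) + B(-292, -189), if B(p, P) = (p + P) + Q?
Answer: 79920398/511 ≈ 1.5640e+5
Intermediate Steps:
Q = -1535/511 (Q = -3 + (-2/73)/7 = -3 + (-2*1/73)/7 = -3 + (⅐)*(-2/73) = -3 - 2/511 = -1535/511 ≈ -3.0039)
B(p, P) = -1535/511 + P + p (B(p, P) = (p + P) - 1535/511 = (P + p) - 1535/511 = -1535/511 + P + p)
(159887 + (-54 - 89)*21) + B(-292, -189) = (159887 + (-54 - 89)*21) + (-1535/511 - 189 - 292) = (159887 - 143*21) - 247326/511 = (159887 - 3003) - 247326/511 = 156884 - 247326/511 = 79920398/511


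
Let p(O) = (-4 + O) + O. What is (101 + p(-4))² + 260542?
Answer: 268463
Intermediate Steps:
p(O) = -4 + 2*O
(101 + p(-4))² + 260542 = (101 + (-4 + 2*(-4)))² + 260542 = (101 + (-4 - 8))² + 260542 = (101 - 12)² + 260542 = 89² + 260542 = 7921 + 260542 = 268463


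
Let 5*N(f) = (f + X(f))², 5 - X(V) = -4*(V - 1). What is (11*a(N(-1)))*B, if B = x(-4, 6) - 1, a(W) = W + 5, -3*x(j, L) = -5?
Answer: 902/15 ≈ 60.133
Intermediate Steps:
x(j, L) = 5/3 (x(j, L) = -⅓*(-5) = 5/3)
X(V) = 1 + 4*V (X(V) = 5 - (-4)*(V - 1) = 5 - (-4)*(-1 + V) = 5 - (4 - 4*V) = 5 + (-4 + 4*V) = 1 + 4*V)
N(f) = (1 + 5*f)²/5 (N(f) = (f + (1 + 4*f))²/5 = (1 + 5*f)²/5)
a(W) = 5 + W
B = ⅔ (B = 5/3 - 1 = ⅔ ≈ 0.66667)
(11*a(N(-1)))*B = (11*(5 + (1 + 5*(-1))²/5))*(⅔) = (11*(5 + (1 - 5)²/5))*(⅔) = (11*(5 + (⅕)*(-4)²))*(⅔) = (11*(5 + (⅕)*16))*(⅔) = (11*(5 + 16/5))*(⅔) = (11*(41/5))*(⅔) = (451/5)*(⅔) = 902/15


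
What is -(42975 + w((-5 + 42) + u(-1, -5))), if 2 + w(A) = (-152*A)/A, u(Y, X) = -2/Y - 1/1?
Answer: -42821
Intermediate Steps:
u(Y, X) = -1 - 2/Y (u(Y, X) = -2/Y - 1*1 = -2/Y - 1 = -1 - 2/Y)
w(A) = -154 (w(A) = -2 + (-152*A)/A = -2 - 152 = -154)
-(42975 + w((-5 + 42) + u(-1, -5))) = -(42975 - 154) = -1*42821 = -42821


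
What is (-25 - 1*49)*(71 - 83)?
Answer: 888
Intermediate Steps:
(-25 - 1*49)*(71 - 83) = (-25 - 49)*(-12) = -74*(-12) = 888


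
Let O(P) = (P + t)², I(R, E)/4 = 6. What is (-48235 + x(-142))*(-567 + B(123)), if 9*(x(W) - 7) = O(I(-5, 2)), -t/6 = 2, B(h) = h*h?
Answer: -702063144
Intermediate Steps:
I(R, E) = 24 (I(R, E) = 4*6 = 24)
B(h) = h²
t = -12 (t = -6*2 = -12)
O(P) = (-12 + P)² (O(P) = (P - 12)² = (-12 + P)²)
x(W) = 23 (x(W) = 7 + (-12 + 24)²/9 = 7 + (⅑)*12² = 7 + (⅑)*144 = 7 + 16 = 23)
(-48235 + x(-142))*(-567 + B(123)) = (-48235 + 23)*(-567 + 123²) = -48212*(-567 + 15129) = -48212*14562 = -702063144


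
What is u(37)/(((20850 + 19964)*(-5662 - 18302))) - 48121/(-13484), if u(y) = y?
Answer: 11766386744827/3297062832216 ≈ 3.5687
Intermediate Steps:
u(37)/(((20850 + 19964)*(-5662 - 18302))) - 48121/(-13484) = 37/(((20850 + 19964)*(-5662 - 18302))) - 48121/(-13484) = 37/((40814*(-23964))) - 48121*(-1/13484) = 37/(-978066696) + 48121/13484 = 37*(-1/978066696) + 48121/13484 = -37/978066696 + 48121/13484 = 11766386744827/3297062832216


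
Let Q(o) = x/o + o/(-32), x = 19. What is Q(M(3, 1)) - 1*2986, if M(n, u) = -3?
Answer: -287255/96 ≈ -2992.2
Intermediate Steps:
Q(o) = 19/o - o/32 (Q(o) = 19/o + o/(-32) = 19/o + o*(-1/32) = 19/o - o/32)
Q(M(3, 1)) - 1*2986 = (19/(-3) - 1/32*(-3)) - 1*2986 = (19*(-⅓) + 3/32) - 2986 = (-19/3 + 3/32) - 2986 = -599/96 - 2986 = -287255/96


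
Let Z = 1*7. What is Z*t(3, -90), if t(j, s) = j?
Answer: 21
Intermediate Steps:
Z = 7
Z*t(3, -90) = 7*3 = 21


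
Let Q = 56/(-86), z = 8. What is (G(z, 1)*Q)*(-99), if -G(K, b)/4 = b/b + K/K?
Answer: -22176/43 ≈ -515.72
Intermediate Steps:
G(K, b) = -8 (G(K, b) = -4*(b/b + K/K) = -4*(1 + 1) = -4*2 = -8)
Q = -28/43 (Q = 56*(-1/86) = -28/43 ≈ -0.65116)
(G(z, 1)*Q)*(-99) = -8*(-28/43)*(-99) = (224/43)*(-99) = -22176/43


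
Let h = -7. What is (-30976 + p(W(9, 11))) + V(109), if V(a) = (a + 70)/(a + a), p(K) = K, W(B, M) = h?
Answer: -6754115/218 ≈ -30982.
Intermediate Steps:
W(B, M) = -7
V(a) = (70 + a)/(2*a) (V(a) = (70 + a)/((2*a)) = (70 + a)*(1/(2*a)) = (70 + a)/(2*a))
(-30976 + p(W(9, 11))) + V(109) = (-30976 - 7) + (½)*(70 + 109)/109 = -30983 + (½)*(1/109)*179 = -30983 + 179/218 = -6754115/218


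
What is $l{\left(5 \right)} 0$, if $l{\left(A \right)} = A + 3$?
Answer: $0$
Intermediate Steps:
$l{\left(A \right)} = 3 + A$
$l{\left(5 \right)} 0 = \left(3 + 5\right) 0 = 8 \cdot 0 = 0$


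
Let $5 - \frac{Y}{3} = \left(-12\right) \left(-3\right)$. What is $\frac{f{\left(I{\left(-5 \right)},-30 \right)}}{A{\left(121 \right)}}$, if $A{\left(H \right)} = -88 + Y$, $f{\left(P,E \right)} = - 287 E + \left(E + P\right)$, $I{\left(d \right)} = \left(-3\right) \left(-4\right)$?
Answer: $- \frac{8592}{181} \approx -47.47$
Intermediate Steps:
$I{\left(d \right)} = 12$
$Y = -93$ ($Y = 15 - 3 \left(\left(-12\right) \left(-3\right)\right) = 15 - 108 = -93$)
$f{\left(P,E \right)} = P - 286 E$
$A{\left(H \right)} = -181$ ($A{\left(H \right)} = -88 - 93 = -181$)
$\frac{f{\left(I{\left(-5 \right)},-30 \right)}}{A{\left(121 \right)}} = \frac{12 - -8580}{-181} = \left(12 + 8580\right) \left(- \frac{1}{181}\right) = 8592 \left(- \frac{1}{181}\right) = - \frac{8592}{181}$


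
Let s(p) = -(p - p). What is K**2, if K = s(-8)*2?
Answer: 0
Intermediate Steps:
s(p) = 0 (s(p) = -1*0 = 0)
K = 0 (K = 0*2 = 0)
K**2 = 0**2 = 0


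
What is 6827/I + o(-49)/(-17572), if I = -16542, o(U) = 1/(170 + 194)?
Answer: -21833464279/52903036368 ≈ -0.41271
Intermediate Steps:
o(U) = 1/364
6827/I + o(-49)/(-17572) = 6827/(-16542) + (1/364)/(-17572) = 6827*(-1/16542) + (1/364)*(-1/17572) = -6827/16542 - 1/6396208 = -21833464279/52903036368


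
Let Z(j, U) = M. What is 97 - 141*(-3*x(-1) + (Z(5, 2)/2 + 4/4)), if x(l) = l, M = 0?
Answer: -467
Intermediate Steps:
Z(j, U) = 0
97 - 141*(-3*x(-1) + (Z(5, 2)/2 + 4/4)) = 97 - 141*(-3*(-1) + (0/2 + 4/4)) = 97 - 141*(3 + (0*(1/2) + 4*(1/4))) = 97 - 141*(3 + (0 + 1)) = 97 - 141*(3 + 1) = 97 - 141*4 = 97 - 564 = -467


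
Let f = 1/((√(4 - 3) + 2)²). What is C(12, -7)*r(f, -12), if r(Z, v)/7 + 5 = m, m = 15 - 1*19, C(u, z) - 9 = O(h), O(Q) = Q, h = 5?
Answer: -882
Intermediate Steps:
C(u, z) = 14 (C(u, z) = 9 + 5 = 14)
m = -4 (m = 15 - 19 = -4)
f = ⅑ (f = 1/((√1 + 2)²) = 1/((1 + 2)²) = 1/(3²) = 1/9 = ⅑ ≈ 0.11111)
r(Z, v) = -63 (r(Z, v) = -35 + 7*(-4) = -35 - 28 = -63)
C(12, -7)*r(f, -12) = 14*(-63) = -882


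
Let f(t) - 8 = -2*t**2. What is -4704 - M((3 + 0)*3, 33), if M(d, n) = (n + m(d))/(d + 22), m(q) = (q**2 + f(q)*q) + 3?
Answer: -144555/31 ≈ -4663.1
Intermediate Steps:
f(t) = 8 - 2*t**2
m(q) = 3 + q**2 + q*(8 - 2*q**2) (m(q) = (q**2 + (8 - 2*q**2)*q) + 3 = (q**2 + q*(8 - 2*q**2)) + 3 = 3 + q**2 + q*(8 - 2*q**2))
M(d, n) = (3 + n + d**2 - 2*d*(-4 + d**2))/(22 + d) (M(d, n) = (n + (3 + d**2 - 2*d*(-4 + d**2)))/(d + 22) = (3 + n + d**2 - 2*d*(-4 + d**2))/(22 + d))
-4704 - M((3 + 0)*3, 33) = -4704 - (3 + 33 + ((3 + 0)*3)**2 - 2*(3 + 0)*3*(-4 + ((3 + 0)*3)**2))/(22 + (3 + 0)*3) = -4704 - (3 + 33 + (3*3)**2 - 2*3*3*(-4 + (3*3)**2))/(22 + 3*3) = -4704 - (3 + 33 + 9**2 - 2*9*(-4 + 9**2))/(22 + 9) = -4704 - (3 + 33 + 81 - 2*9*(-4 + 81))/31 = -4704 - (3 + 33 + 81 - 2*9*77)/31 = -4704 - (3 + 33 + 81 - 1386)/31 = -4704 - (-1269)/31 = -4704 - 1*(-1269/31) = -4704 + 1269/31 = -144555/31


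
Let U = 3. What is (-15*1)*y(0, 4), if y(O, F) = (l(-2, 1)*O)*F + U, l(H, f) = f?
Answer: -45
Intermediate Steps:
y(O, F) = 3 + F*O (y(O, F) = (1*O)*F + 3 = O*F + 3 = F*O + 3 = 3 + F*O)
(-15*1)*y(0, 4) = (-15*1)*(3 + 4*0) = -15*(3 + 0) = -15*3 = -45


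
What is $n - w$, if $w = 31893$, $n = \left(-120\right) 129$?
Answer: $-47373$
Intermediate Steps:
$n = -15480$
$n - w = -15480 - 31893 = -47373$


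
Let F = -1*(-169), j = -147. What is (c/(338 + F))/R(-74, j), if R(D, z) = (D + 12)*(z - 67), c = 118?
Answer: 59/3363438 ≈ 1.7542e-5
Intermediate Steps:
R(D, z) = (-67 + z)*(12 + D) (R(D, z) = (12 + D)*(-67 + z) = (-67 + z)*(12 + D))
F = 169
(c/(338 + F))/R(-74, j) = (118/(338 + 169))/(-804 - 67*(-74) + 12*(-147) - 74*(-147)) = (118/507)/(-804 + 4958 - 1764 + 10878) = ((1/507)*118)/13268 = (118/507)*(1/13268) = 59/3363438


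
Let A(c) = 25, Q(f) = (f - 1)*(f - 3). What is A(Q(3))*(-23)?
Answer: -575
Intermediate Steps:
Q(f) = (-1 + f)*(-3 + f)
A(Q(3))*(-23) = 25*(-23) = -575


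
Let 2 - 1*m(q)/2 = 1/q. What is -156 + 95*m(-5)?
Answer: 262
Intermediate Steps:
m(q) = 4 - 2/q
-156 + 95*m(-5) = -156 + 95*(4 - 2/(-5)) = -156 + 95*(4 - 2*(-⅕)) = -156 + 95*(4 + ⅖) = -156 + 95*(22/5) = -156 + 418 = 262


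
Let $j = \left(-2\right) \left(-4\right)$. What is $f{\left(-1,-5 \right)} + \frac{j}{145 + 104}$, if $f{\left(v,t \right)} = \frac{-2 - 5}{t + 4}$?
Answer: $\frac{1751}{249} \approx 7.0321$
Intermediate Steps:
$f{\left(v,t \right)} = - \frac{7}{4 + t}$
$j = 8$
$f{\left(-1,-5 \right)} + \frac{j}{145 + 104} = - \frac{7}{4 - 5} + \frac{8}{145 + 104} = - \frac{7}{-1} + \frac{8}{249} = \left(-7\right) \left(-1\right) + 8 \cdot \frac{1}{249} = 7 + \frac{8}{249} = \frac{1751}{249}$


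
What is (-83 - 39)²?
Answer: 14884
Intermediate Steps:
(-83 - 39)² = (-122)² = 14884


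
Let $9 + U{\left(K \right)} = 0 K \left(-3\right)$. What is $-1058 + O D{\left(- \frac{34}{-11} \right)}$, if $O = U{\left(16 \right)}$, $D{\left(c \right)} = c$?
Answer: $- \frac{11944}{11} \approx -1085.8$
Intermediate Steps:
$U{\left(K \right)} = -9$ ($U{\left(K \right)} = -9 + 0 K \left(-3\right) = -9 + 0 \left(-3\right) = -9 + 0 = -9$)
$O = -9$
$-1058 + O D{\left(- \frac{34}{-11} \right)} = -1058 - 9 \left(- \frac{34}{-11}\right) = -1058 - 9 \left(\left(-34\right) \left(- \frac{1}{11}\right)\right) = -1058 - \frac{306}{11} = - \frac{11944}{11}$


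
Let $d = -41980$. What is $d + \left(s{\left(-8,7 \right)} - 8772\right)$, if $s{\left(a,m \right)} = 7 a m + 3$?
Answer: $-51141$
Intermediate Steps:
$s{\left(a,m \right)} = 3 + 7 a m$ ($s{\left(a,m \right)} = 7 a m + 3 = 3 + 7 a m$)
$d + \left(s{\left(-8,7 \right)} - 8772\right) = -41980 + \left(\left(3 + 7 \left(-8\right) 7\right) - 8772\right) = -41980 + \left(\left(3 - 392\right) - 8772\right) = -41980 - 9161 = -51141$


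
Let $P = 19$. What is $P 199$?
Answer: $3781$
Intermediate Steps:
$P 199 = 19 \cdot 199 = 3781$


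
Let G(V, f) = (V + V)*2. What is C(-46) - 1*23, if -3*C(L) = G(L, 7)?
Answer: 115/3 ≈ 38.333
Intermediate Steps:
G(V, f) = 4*V (G(V, f) = (2*V)*2 = 4*V)
C(L) = -4*L/3
C(-46) - 1*23 = -4/3*(-46) - 1*23 = 184/3 - 23 = 115/3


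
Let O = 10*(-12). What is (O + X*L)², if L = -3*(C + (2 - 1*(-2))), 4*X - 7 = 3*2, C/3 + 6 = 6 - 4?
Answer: 1764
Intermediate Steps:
C = -12 (C = -18 + 3*(6 - 4) = -18 + 3*2 = -18 + 6 = -12)
X = 13/4 (X = 7/4 + (3*2)/4 = 7/4 + (¼)*6 = 7/4 + 3/2 = 13/4 ≈ 3.2500)
L = 24 (L = -3*(-12 + (2 - 1*(-2))) = -3*(-12 + (2 + 2)) = -3*(-12 + 4) = -3*(-8) = 24)
O = -120
(O + X*L)² = (-120 + (13/4)*24)² = (-120 + 78)² = (-42)² = 1764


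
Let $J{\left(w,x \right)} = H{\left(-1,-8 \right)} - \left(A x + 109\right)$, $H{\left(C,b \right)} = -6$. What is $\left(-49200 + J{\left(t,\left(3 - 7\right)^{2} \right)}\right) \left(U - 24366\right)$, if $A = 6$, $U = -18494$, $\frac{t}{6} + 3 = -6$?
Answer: $2117755460$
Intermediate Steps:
$t = -54$ ($t = -18 + 6 \left(-6\right) = -18 - 36 = -54$)
$J{\left(w,x \right)} = -115 - 6 x$ ($J{\left(w,x \right)} = -6 - \left(6 x + 109\right) = -6 - \left(109 + 6 x\right) = -115 - 6 x$)
$\left(-49200 + J{\left(t,\left(3 - 7\right)^{2} \right)}\right) \left(U - 24366\right) = \left(-49200 - \left(115 + 6 \left(3 - 7\right)^{2}\right)\right) \left(-18494 - 24366\right) = \left(-49200 - \left(115 + 6 \left(-4\right)^{2}\right)\right) \left(-42860\right) = \left(-49200 - 211\right) \left(-42860\right) = \left(-49411\right) \left(-42860\right) = 2117755460$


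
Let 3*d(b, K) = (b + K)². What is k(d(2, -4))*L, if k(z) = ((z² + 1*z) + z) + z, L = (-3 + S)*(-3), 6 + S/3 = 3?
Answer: 208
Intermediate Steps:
S = -9 (S = -18 + 3*3 = -18 + 9 = -9)
d(b, K) = (K + b)²/3 (d(b, K) = (b + K)²/3 = (K + b)²/3)
L = 36 (L = (-3 - 9)*(-3) = -12*(-3) = 36)
k(z) = z² + 3*z (k(z) = ((z² + z) + z) + z = ((z + z²) + z) + z = (z² + 2*z) + z = z² + 3*z)
k(d(2, -4))*L = (((-4 + 2)²/3)*(3 + (-4 + 2)²/3))*36 = (((⅓)*(-2)²)*(3 + (⅓)*(-2)²))*36 = (((⅓)*4)*(3 + (⅓)*4))*36 = (4*(3 + 4/3)/3)*36 = ((4/3)*(13/3))*36 = (52/9)*36 = 208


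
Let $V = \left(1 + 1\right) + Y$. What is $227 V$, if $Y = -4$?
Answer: $-454$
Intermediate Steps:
$V = -2$ ($V = \left(1 + 1\right) - 4 = 2 - 4 = -2$)
$227 V = 227 \left(-2\right) = -454$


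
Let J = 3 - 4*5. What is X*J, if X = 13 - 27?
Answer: 238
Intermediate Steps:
X = -14
J = -17 (J = 3 - 20 = -17)
X*J = -14*(-17) = 238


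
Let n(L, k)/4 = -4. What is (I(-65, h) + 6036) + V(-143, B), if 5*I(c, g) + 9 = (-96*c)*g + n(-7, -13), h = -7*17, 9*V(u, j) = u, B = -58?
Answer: -1282472/9 ≈ -1.4250e+5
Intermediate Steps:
V(u, j) = u/9
n(L, k) = -16 (n(L, k) = 4*(-4) = -16)
h = -119
I(c, g) = -5 - 96*c*g/5 (I(c, g) = -9/5 + ((-96*c)*g - 16)/5 = -9/5 + (-96*c*g - 16)/5 = -9/5 + (-16 - 96*c*g)/5 = -9/5 + (-16/5 - 96*c*g/5) = -5 - 96*c*g/5)
(I(-65, h) + 6036) + V(-143, B) = ((-5 - 96/5*(-65)*(-119)) + 6036) + (⅑)*(-143) = ((-5 - 148512) + 6036) - 143/9 = (-148517 + 6036) - 143/9 = -142481 - 143/9 = -1282472/9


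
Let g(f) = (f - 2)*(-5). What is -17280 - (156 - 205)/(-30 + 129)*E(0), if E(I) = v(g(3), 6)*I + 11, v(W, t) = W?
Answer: -155471/9 ≈ -17275.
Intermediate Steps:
g(f) = 10 - 5*f (g(f) = (-2 + f)*(-5) = 10 - 5*f)
E(I) = 11 - 5*I (E(I) = (10 - 5*3)*I + 11 = (10 - 15)*I + 11 = -5*I + 11 = 11 - 5*I)
-17280 - (156 - 205)/(-30 + 129)*E(0) = -17280 - (156 - 205)/(-30 + 129)*(11 - 5*0) = -17280 - (-49/99)*(11 + 0) = -17280 - (-49*1/99)*11 = -17280 - (-49)*11/99 = -17280 - 1*(-49/9) = -17280 + 49/9 = -155471/9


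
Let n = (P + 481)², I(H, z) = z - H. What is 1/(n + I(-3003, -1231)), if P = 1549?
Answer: 1/4122672 ≈ 2.4256e-7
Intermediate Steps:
n = 4120900 (n = (1549 + 481)² = 2030² = 4120900)
1/(n + I(-3003, -1231)) = 1/(4120900 + (-1231 - 1*(-3003))) = 1/(4120900 + (-1231 + 3003)) = 1/(4120900 + 1772) = 1/4122672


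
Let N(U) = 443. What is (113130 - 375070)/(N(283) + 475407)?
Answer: -26194/47585 ≈ -0.55047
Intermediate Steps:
(113130 - 375070)/(N(283) + 475407) = (113130 - 375070)/(443 + 475407) = -261940/475850 = -261940*1/475850 = -26194/47585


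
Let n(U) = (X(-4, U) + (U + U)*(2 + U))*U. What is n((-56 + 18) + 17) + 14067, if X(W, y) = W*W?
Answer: -3027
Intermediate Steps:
X(W, y) = W²
n(U) = U*(16 + 2*U*(2 + U)) (n(U) = ((-4)² + (U + U)*(2 + U))*U = (16 + (2*U)*(2 + U))*U = (16 + 2*U*(2 + U))*U = U*(16 + 2*U*(2 + U)))
n((-56 + 18) + 17) + 14067 = 2*((-56 + 18) + 17)*(8 + ((-56 + 18) + 17)² + 2*((-56 + 18) + 17)) + 14067 = 2*(-38 + 17)*(8 + (-38 + 17)² + 2*(-38 + 17)) + 14067 = 2*(-21)*(8 + (-21)² + 2*(-21)) + 14067 = 2*(-21)*(8 + 441 - 42) + 14067 = 2*(-21)*407 + 14067 = -17094 + 14067 = -3027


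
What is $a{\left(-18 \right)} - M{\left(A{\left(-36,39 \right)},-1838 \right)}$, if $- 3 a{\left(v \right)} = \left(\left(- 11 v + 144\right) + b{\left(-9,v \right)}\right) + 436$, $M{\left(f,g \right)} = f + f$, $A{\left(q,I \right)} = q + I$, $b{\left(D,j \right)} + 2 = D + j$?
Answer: $- \frac{767}{3} \approx -255.67$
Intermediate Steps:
$b{\left(D,j \right)} = -2 + D + j$ ($b{\left(D,j \right)} = -2 + \left(D + j\right) = -2 + D + j$)
$A{\left(q,I \right)} = I + q$
$M{\left(f,g \right)} = 2 f$
$a{\left(v \right)} = - \frac{569}{3} + \frac{10 v}{3}$ ($a{\left(v \right)} = - \frac{\left(\left(- 11 v + 144\right) - \left(11 - v\right)\right) + 436}{3} = - \frac{\left(\left(144 - 11 v\right) + \left(-11 + v\right)\right) + 436}{3} = - \frac{\left(133 - 10 v\right) + 436}{3} = - \frac{569 - 10 v}{3} = - \frac{569}{3} + \frac{10 v}{3}$)
$a{\left(-18 \right)} - M{\left(A{\left(-36,39 \right)},-1838 \right)} = \left(- \frac{569}{3} + \frac{10}{3} \left(-18\right)\right) - 2 \left(39 - 36\right) = \left(- \frac{569}{3} - 60\right) - 2 \cdot 3 = - \frac{749}{3} - 6 = - \frac{767}{3}$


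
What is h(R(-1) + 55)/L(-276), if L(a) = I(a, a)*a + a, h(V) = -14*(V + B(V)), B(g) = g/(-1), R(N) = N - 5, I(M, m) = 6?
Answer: 0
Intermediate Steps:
R(N) = -5 + N
B(g) = -g (B(g) = g*(-1) = -g)
h(V) = 0 (h(V) = -14*(V - V) = -14*0 = 0)
L(a) = 7*a (L(a) = 6*a + a = 7*a)
h(R(-1) + 55)/L(-276) = 0/((7*(-276))) = 0/(-1932) = 0*(-1/1932) = 0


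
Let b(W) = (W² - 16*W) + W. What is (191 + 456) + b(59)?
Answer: 3243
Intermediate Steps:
b(W) = W² - 15*W
(191 + 456) + b(59) = (191 + 456) + 59*(-15 + 59) = 647 + 59*44 = 647 + 2596 = 3243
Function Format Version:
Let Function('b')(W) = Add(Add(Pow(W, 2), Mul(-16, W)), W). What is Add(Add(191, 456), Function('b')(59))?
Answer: 3243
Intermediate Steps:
Function('b')(W) = Add(Pow(W, 2), Mul(-15, W))
Add(Add(191, 456), Function('b')(59)) = Add(Add(191, 456), Mul(59, Add(-15, 59))) = Add(647, Mul(59, 44)) = Add(647, 2596) = 3243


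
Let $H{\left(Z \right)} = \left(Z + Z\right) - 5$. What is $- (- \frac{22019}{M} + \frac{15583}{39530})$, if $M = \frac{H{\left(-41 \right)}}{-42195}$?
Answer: $\frac{422149353367}{39530} \approx 1.0679 \cdot 10^{7}$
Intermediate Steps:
$H{\left(Z \right)} = -5 + 2 Z$ ($H{\left(Z \right)} = 2 Z - 5 = -5 + 2 Z$)
$M = \frac{1}{485}$ ($M = \frac{-5 + 2 \left(-41\right)}{-42195} = \left(-5 - 82\right) \left(- \frac{1}{42195}\right) = \left(-87\right) \left(- \frac{1}{42195}\right) = \frac{1}{485} \approx 0.0020619$)
$- (- \frac{22019}{M} + \frac{15583}{39530}) = - (- 22019 \frac{1}{\frac{1}{485}} + \frac{15583}{39530}) = - (\left(-22019\right) 485 + 15583 \cdot \frac{1}{39530}) = - (-10679215 + \frac{15583}{39530}) = \left(-1\right) \left(- \frac{422149353367}{39530}\right) = \frac{422149353367}{39530}$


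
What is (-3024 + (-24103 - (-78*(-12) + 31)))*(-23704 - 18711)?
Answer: 1191607010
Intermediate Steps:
(-3024 + (-24103 - (-78*(-12) + 31)))*(-23704 - 18711) = (-3024 + (-24103 - (936 + 31)))*(-42415) = (-3024 + (-24103 - 1*967))*(-42415) = (-3024 + (-24103 - 967))*(-42415) = (-3024 - 25070)*(-42415) = -28094*(-42415) = 1191607010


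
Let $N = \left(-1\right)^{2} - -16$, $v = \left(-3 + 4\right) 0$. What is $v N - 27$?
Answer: $-27$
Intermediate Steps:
$v = 0$ ($v = 1 \cdot 0 = 0$)
$N = 17$ ($N = 1 + 16 = 17$)
$v N - 27 = 0 \cdot 17 - 27 = 0 - 27 = -27$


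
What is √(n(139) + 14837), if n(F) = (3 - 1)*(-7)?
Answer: 9*√183 ≈ 121.75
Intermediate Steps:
n(F) = -14 (n(F) = 2*(-7) = -14)
√(n(139) + 14837) = √(-14 + 14837) = √14823 = 9*√183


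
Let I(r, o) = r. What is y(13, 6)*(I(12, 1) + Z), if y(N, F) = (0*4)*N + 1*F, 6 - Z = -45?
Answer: 378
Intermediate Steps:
Z = 51 (Z = 6 - 1*(-45) = 6 + 45 = 51)
y(N, F) = F (y(N, F) = 0*N + F = 0 + F = F)
y(13, 6)*(I(12, 1) + Z) = 6*(12 + 51) = 6*63 = 378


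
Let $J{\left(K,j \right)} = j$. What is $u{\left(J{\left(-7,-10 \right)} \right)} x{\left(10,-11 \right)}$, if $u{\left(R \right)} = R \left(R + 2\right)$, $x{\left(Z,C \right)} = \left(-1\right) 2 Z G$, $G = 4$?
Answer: $-6400$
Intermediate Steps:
$x{\left(Z,C \right)} = - 8 Z$ ($x{\left(Z,C \right)} = \left(-1\right) 2 Z 4 = - 2 Z 4 = - 8 Z$)
$u{\left(R \right)} = R \left(2 + R\right)$
$u{\left(J{\left(-7,-10 \right)} \right)} x{\left(10,-11 \right)} = - 10 \left(2 - 10\right) \left(\left(-8\right) 10\right) = \left(-10\right) \left(-8\right) \left(-80\right) = 80 \left(-80\right) = -6400$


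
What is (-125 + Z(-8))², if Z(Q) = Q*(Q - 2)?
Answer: 2025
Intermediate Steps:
Z(Q) = Q*(-2 + Q)
(-125 + Z(-8))² = (-125 - 8*(-2 - 8))² = (-125 - 8*(-10))² = (-125 + 80)² = (-45)² = 2025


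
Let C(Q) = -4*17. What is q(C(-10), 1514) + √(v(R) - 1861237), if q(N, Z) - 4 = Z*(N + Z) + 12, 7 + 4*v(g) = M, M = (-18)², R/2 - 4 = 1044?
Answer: 2189260 + I*√7444631/2 ≈ 2.1893e+6 + 1364.2*I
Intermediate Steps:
R = 2096 (R = 8 + 2*1044 = 8 + 2088 = 2096)
M = 324
v(g) = 317/4 (v(g) = -7/4 + (¼)*324 = -7/4 + 81 = 317/4)
C(Q) = -68
q(N, Z) = 16 + Z*(N + Z) (q(N, Z) = 4 + (Z*(N + Z) + 12) = 4 + (12 + Z*(N + Z)) = 16 + Z*(N + Z))
q(C(-10), 1514) + √(v(R) - 1861237) = (16 + 1514² - 68*1514) + √(317/4 - 1861237) = (16 + 2292196 - 102952) + √(-7444631/4) = 2189260 + I*√7444631/2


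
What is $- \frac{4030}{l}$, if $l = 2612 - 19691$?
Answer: $\frac{4030}{17079} \approx 0.23596$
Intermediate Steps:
$l = -17079$
$- \frac{4030}{l} = - \frac{4030}{-17079} = \left(-4030\right) \left(- \frac{1}{17079}\right) = \frac{4030}{17079}$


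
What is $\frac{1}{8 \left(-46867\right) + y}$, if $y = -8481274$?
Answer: $- \frac{1}{8856210} \approx -1.1292 \cdot 10^{-7}$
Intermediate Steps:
$\frac{1}{8 \left(-46867\right) + y} = \frac{1}{8 \left(-46867\right) - 8481274} = \frac{1}{-374936 - 8481274} = \frac{1}{-8856210} = - \frac{1}{8856210}$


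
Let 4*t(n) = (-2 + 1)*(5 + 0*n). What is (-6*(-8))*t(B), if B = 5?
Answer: -60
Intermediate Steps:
t(n) = -5/4 (t(n) = ((-2 + 1)*(5 + 0*n))/4 = (-(5 + 0))/4 = (-1*5)/4 = (¼)*(-5) = -5/4)
(-6*(-8))*t(B) = -6*(-8)*(-5/4) = 48*(-5/4) = -60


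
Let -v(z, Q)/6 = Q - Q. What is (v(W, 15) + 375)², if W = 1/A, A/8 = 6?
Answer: 140625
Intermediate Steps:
A = 48 (A = 8*6 = 48)
W = 1/48 ≈ 0.020833
v(z, Q) = 0 (v(z, Q) = -6*(Q - Q) = -6*0 = 0)
(v(W, 15) + 375)² = (0 + 375)² = 375² = 140625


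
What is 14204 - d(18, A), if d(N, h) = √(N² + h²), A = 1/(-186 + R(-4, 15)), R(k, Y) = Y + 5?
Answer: 14204 - √8928145/166 ≈ 14186.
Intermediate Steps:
R(k, Y) = 5 + Y
A = -1/166 (A = 1/(-186 + (5 + 15)) = 1/(-186 + 20) = 1/(-166) = -1/166 ≈ -0.0060241)
14204 - d(18, A) = 14204 - √(18² + (-1/166)²) = 14204 - √(324 + 1/27556) = 14204 - √(8928145/27556) = 14204 - √8928145/166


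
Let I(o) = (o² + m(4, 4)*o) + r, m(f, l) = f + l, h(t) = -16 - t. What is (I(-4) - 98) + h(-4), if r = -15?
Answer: -141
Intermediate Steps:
I(o) = -15 + o² + 8*o (I(o) = (o² + (4 + 4)*o) - 15 = (o² + 8*o) - 15 = -15 + o² + 8*o)
(I(-4) - 98) + h(-4) = ((-15 + (-4)² + 8*(-4)) - 98) + (-16 - 1*(-4)) = ((-15 + 16 - 32) - 98) + (-16 + 4) = (-31 - 98) - 12 = -129 - 12 = -141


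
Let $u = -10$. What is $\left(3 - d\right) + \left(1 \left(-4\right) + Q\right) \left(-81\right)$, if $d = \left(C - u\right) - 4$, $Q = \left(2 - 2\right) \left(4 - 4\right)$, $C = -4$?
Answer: $325$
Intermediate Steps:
$Q = 0$ ($Q = 0 \cdot 0 = 0$)
$d = 2$ ($d = \left(-4 - -10\right) - 4 = \left(-4 + 10\right) - 4 = 6 - 4 = 2$)
$\left(3 - d\right) + \left(1 \left(-4\right) + Q\right) \left(-81\right) = \left(3 - 2\right) + \left(1 \left(-4\right) + 0\right) \left(-81\right) = \left(3 - 2\right) + \left(-4 + 0\right) \left(-81\right) = 1 - -324 = 1 + 324 = 325$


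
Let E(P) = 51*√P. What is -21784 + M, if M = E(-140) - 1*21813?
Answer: -43597 + 102*I*√35 ≈ -43597.0 + 603.44*I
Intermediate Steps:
M = -21813 + 102*I*√35 (M = 51*√(-140) - 1*21813 = 51*(2*I*√35) - 21813 = 102*I*√35 - 21813 = -21813 + 102*I*√35 ≈ -21813.0 + 603.44*I)
-21784 + M = -21784 + (-21813 + 102*I*√35) = -43597 + 102*I*√35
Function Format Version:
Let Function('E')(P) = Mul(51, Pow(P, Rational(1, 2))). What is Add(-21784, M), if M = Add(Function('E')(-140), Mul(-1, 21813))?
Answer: Add(-43597, Mul(102, I, Pow(35, Rational(1, 2)))) ≈ Add(-43597., Mul(603.44, I))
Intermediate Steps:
M = Add(-21813, Mul(102, I, Pow(35, Rational(1, 2)))) (M = Add(Mul(51, Pow(-140, Rational(1, 2))), Mul(-1, 21813)) = Add(Mul(51, Mul(2, I, Pow(35, Rational(1, 2)))), -21813) = Add(Mul(102, I, Pow(35, Rational(1, 2))), -21813) = Add(-21813, Mul(102, I, Pow(35, Rational(1, 2)))) ≈ Add(-21813., Mul(603.44, I)))
Add(-21784, M) = Add(-21784, Add(-21813, Mul(102, I, Pow(35, Rational(1, 2))))) = Add(-43597, Mul(102, I, Pow(35, Rational(1, 2))))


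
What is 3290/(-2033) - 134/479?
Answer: -1848332/973807 ≈ -1.8980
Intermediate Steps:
3290/(-2033) - 134/479 = 3290*(-1/2033) - 134*1/479 = -3290/2033 - 134/479 = -1848332/973807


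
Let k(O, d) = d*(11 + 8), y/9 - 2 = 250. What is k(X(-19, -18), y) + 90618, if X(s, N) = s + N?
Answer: 133710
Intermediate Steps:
X(s, N) = N + s
y = 2268 (y = 18 + 9*250 = 18 + 2250 = 2268)
k(O, d) = 19*d (k(O, d) = d*19 = 19*d)
k(X(-19, -18), y) + 90618 = 19*2268 + 90618 = 43092 + 90618 = 133710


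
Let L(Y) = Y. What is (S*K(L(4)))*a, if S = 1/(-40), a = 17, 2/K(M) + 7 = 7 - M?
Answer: 17/80 ≈ 0.21250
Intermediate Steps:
K(M) = -2/M (K(M) = 2/(-7 + (7 - M)) = 2/((-M)) = 2*(-1/M) = -2/M)
S = -1/40 ≈ -0.025000
(S*K(L(4)))*a = -(-1)/(20*4)*17 = -1/40*(-½)*17 = (1/80)*17 = 17/80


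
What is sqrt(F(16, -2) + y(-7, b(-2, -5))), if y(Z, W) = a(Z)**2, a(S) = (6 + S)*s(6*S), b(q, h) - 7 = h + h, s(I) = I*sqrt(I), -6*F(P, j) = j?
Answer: I*sqrt(666789)/3 ≈ 272.19*I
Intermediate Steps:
F(P, j) = -j/6
s(I) = I**(3/2)
b(q, h) = 7 + 2*h (b(q, h) = 7 + (h + h) = 7 + 2*h)
a(S) = 6*sqrt(6)*S**(3/2)*(6 + S) (a(S) = (6 + S)*(6*S)**(3/2) = (6 + S)*(6*sqrt(6)*S**(3/2)) = 6*sqrt(6)*S**(3/2)*(6 + S))
y(Z, W) = 216*Z**3*(6 + Z)**2 (y(Z, W) = (6*sqrt(6)*Z**(3/2)*(6 + Z))**2 = 216*Z**3*(6 + Z)**2)
sqrt(F(16, -2) + y(-7, b(-2, -5))) = sqrt(-1/6*(-2) + 216*(-7)**3*(6 - 7)**2) = sqrt(1/3 + 216*(-343)*(-1)**2) = sqrt(1/3 + 216*(-343)*1) = sqrt(1/3 - 74088) = sqrt(-222263/3) = I*sqrt(666789)/3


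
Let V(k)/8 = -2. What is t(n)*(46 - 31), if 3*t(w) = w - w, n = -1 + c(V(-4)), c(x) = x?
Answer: 0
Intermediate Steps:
V(k) = -16 (V(k) = 8*(-2) = -16)
n = -17 (n = -1 - 16 = -17)
t(w) = 0 (t(w) = (w - w)/3 = (1/3)*0 = 0)
t(n)*(46 - 31) = 0*(46 - 31) = 0*15 = 0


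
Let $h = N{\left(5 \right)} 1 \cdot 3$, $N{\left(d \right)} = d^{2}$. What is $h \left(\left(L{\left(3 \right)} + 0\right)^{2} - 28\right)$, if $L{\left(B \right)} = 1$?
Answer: $-2025$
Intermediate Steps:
$h = 75$ ($h = 5^{2} \cdot 1 \cdot 3 = 25 \cdot 3 = 75$)
$h \left(\left(L{\left(3 \right)} + 0\right)^{2} - 28\right) = 75 \left(\left(1 + 0\right)^{2} - 28\right) = 75 \left(1^{2} - 28\right) = 75 \left(1 - 28\right) = 75 \left(-27\right) = -2025$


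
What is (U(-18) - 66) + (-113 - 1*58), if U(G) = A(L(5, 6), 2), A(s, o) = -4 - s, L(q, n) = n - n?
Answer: -241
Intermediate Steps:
L(q, n) = 0
U(G) = -4 (U(G) = -4 - 1*0 = -4 + 0 = -4)
(U(-18) - 66) + (-113 - 1*58) = (-4 - 66) + (-113 - 1*58) = -70 + (-113 - 58) = -70 - 171 = -241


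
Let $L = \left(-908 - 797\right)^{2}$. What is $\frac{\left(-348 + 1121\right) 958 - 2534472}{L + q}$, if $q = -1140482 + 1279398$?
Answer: $- \frac{1793938}{3045941} \approx -0.58896$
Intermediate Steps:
$L = 2907025$ ($L = \left(-1705\right)^{2} = 2907025$)
$q = 138916$
$\frac{\left(-348 + 1121\right) 958 - 2534472}{L + q} = \frac{\left(-348 + 1121\right) 958 - 2534472}{2907025 + 138916} = \frac{773 \cdot 958 - 2534472}{3045941} = \left(740534 - 2534472\right) \frac{1}{3045941} = \left(-1793938\right) \frac{1}{3045941} = - \frac{1793938}{3045941}$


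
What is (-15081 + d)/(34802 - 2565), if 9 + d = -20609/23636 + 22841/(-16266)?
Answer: -2901212210855/6196969702356 ≈ -0.46817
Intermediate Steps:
d = -2167632227/192231588 (d = -9 + (-20609/23636 + 22841/(-16266)) = -9 + (-20609*1/23636 + 22841*(-1/16266)) = -9 + (-20609/23636 - 22841/16266) = -9 - 437547935/192231588 = -2167632227/192231588 ≈ -11.276)
(-15081 + d)/(34802 - 2565) = (-15081 - 2167632227/192231588)/(34802 - 2565) = -2901212210855/192231588/32237 = -2901212210855/192231588*1/32237 = -2901212210855/6196969702356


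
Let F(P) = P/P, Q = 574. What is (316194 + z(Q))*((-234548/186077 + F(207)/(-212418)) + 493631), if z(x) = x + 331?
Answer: 6187001197423273911275/39526104186 ≈ 1.5653e+11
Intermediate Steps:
F(P) = 1
z(x) = 331 + x
(316194 + z(Q))*((-234548/186077 + F(207)/(-212418)) + 493631) = (316194 + (331 + 574))*((-234548/186077 + 1/(-212418)) + 493631) = (316194 + 905)*((-234548*1/186077 + 1*(-1/212418)) + 493631) = 317099*((-234548/186077 - 1/212418) + 493631) = 317099*(-49822403141/39526104186 + 493631) = 317099*(19511260513036225/39526104186) = 6187001197423273911275/39526104186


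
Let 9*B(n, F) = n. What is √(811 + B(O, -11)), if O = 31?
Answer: √7330/3 ≈ 28.538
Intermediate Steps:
B(n, F) = n/9
√(811 + B(O, -11)) = √(811 + (⅑)*31) = √(811 + 31/9) = √(7330/9) = √7330/3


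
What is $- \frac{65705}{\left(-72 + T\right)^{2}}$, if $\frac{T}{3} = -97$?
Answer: $- \frac{65705}{131769} \approx -0.49864$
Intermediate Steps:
$T = -291$ ($T = 3 \left(-97\right) = -291$)
$- \frac{65705}{\left(-72 + T\right)^{2}} = - \frac{65705}{\left(-72 - 291\right)^{2}} = - \frac{65705}{\left(-363\right)^{2}} = - \frac{65705}{131769}$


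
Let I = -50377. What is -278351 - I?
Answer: -227974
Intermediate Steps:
-278351 - I = -278351 - 1*(-50377) = -278351 + 50377 = -227974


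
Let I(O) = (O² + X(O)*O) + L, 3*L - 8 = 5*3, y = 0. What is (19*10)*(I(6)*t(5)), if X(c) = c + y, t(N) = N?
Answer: 227050/3 ≈ 75683.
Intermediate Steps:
X(c) = c (X(c) = c + 0 = c)
L = 23/3 (L = 8/3 + (5*3)/3 = 8/3 + (⅓)*15 = 8/3 + 5 = 23/3 ≈ 7.6667)
I(O) = 23/3 + 2*O² (I(O) = (O² + O*O) + 23/3 = (O² + O²) + 23/3 = 2*O² + 23/3 = 23/3 + 2*O²)
(19*10)*(I(6)*t(5)) = (19*10)*((23/3 + 2*6²)*5) = 190*((23/3 + 2*36)*5) = 190*((23/3 + 72)*5) = 190*((239/3)*5) = 190*(1195/3) = 227050/3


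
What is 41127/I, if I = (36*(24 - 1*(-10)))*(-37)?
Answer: -13709/15096 ≈ -0.90812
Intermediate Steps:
I = -45288 (I = (36*(24 + 10))*(-37) = (36*34)*(-37) = 1224*(-37) = -45288)
41127/I = 41127/(-45288) = 41127*(-1/45288) = -13709/15096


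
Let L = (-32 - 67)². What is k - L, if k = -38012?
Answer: -47813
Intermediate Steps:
L = 9801 (L = (-99)² = 9801)
k - L = -38012 - 1*9801 = -38012 - 9801 = -47813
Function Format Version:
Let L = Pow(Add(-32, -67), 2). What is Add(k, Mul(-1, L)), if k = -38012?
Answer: -47813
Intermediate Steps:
L = 9801 (L = Pow(-99, 2) = 9801)
Add(k, Mul(-1, L)) = Add(-38012, Mul(-1, 9801)) = Add(-38012, -9801) = -47813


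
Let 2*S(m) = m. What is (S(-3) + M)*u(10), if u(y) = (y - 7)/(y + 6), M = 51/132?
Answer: -147/704 ≈ -0.20881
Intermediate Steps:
S(m) = m/2
M = 17/44 (M = 51*(1/132) = 17/44 ≈ 0.38636)
u(y) = (-7 + y)/(6 + y)
(S(-3) + M)*u(10) = ((½)*(-3) + 17/44)*((-7 + 10)/(6 + 10)) = (-3/2 + 17/44)*(3/16) = -49*3/704 = -49/44*3/16 = -147/704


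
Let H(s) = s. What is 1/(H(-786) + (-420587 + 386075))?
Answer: -1/35298 ≈ -2.8330e-5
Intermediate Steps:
1/(H(-786) + (-420587 + 386075)) = 1/(-786 + (-420587 + 386075)) = 1/(-786 - 34512) = 1/(-35298) = -1/35298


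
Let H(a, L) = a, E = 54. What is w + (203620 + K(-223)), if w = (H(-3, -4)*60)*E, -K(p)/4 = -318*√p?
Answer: 193900 + 1272*I*√223 ≈ 1.939e+5 + 18995.0*I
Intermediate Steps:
K(p) = 1272*√p (K(p) = -(-1272)*√p = 1272*√p)
w = -9720 (w = -3*60*54 = -180*54 = -9720)
w + (203620 + K(-223)) = -9720 + (203620 + 1272*√(-223)) = -9720 + (203620 + 1272*(I*√223)) = -9720 + (203620 + 1272*I*√223) = 193900 + 1272*I*√223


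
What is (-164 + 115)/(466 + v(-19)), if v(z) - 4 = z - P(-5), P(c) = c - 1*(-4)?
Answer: -49/452 ≈ -0.10841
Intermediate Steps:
P(c) = 4 + c (P(c) = c + 4 = 4 + c)
v(z) = 5 + z (v(z) = 4 + (z - (4 - 5)) = 4 + (z - 1*(-1)) = 4 + (z + 1) = 4 + (1 + z) = 5 + z)
(-164 + 115)/(466 + v(-19)) = (-164 + 115)/(466 + (5 - 19)) = -49/(466 - 14) = -49/452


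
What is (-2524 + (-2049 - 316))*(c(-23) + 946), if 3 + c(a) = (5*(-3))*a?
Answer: -6297032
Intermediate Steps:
c(a) = -3 - 15*a (c(a) = -3 + (5*(-3))*a = -3 - 15*a)
(-2524 + (-2049 - 316))*(c(-23) + 946) = (-2524 + (-2049 - 316))*((-3 - 15*(-23)) + 946) = (-2524 - 2365)*((-3 + 345) + 946) = -4889*(342 + 946) = -4889*1288 = -6297032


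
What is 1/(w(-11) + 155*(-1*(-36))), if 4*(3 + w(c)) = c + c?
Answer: 2/11143 ≈ 0.00017948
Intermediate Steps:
w(c) = -3 + c/2 (w(c) = -3 + (c + c)/4 = -3 + (2*c)/4 = -3 + c/2)
1/(w(-11) + 155*(-1*(-36))) = 1/((-3 + (½)*(-11)) + 155*(-1*(-36))) = 1/((-3 - 11/2) + 155*36) = 1/(-17/2 + 5580) = 1/(11143/2) = 2/11143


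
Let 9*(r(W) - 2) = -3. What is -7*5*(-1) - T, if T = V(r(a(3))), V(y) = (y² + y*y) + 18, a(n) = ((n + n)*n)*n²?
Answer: 103/9 ≈ 11.444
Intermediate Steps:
a(n) = 2*n⁴ (a(n) = ((2*n)*n)*n² = (2*n²)*n² = 2*n⁴)
r(W) = 5/3 (r(W) = 2 + (⅑)*(-3) = 2 - ⅓ = 5/3)
V(y) = 18 + 2*y² (V(y) = (y² + y²) + 18 = 2*y² + 18 = 18 + 2*y²)
T = 212/9 (T = 18 + 2*(5/3)² = 18 + 2*(25/9) = 18 + 50/9 = 212/9 ≈ 23.556)
-7*5*(-1) - T = -7*5*(-1) - 1*212/9 = -35*(-1) - 212/9 = 35 - 212/9 = 103/9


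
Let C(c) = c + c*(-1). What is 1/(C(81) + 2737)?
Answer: 1/2737 ≈ 0.00036536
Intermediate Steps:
C(c) = 0 (C(c) = c - c = 0)
1/(C(81) + 2737) = 1/(0 + 2737) = 1/2737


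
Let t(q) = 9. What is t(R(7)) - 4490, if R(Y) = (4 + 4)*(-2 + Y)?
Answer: -4481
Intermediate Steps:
R(Y) = -16 + 8*Y (R(Y) = 8*(-2 + Y) = -16 + 8*Y)
t(R(7)) - 4490 = 9 - 4490 = -4481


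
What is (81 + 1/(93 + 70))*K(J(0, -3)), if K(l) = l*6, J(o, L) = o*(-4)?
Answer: 0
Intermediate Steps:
J(o, L) = -4*o
K(l) = 6*l
(81 + 1/(93 + 70))*K(J(0, -3)) = (81 + 1/(93 + 70))*(6*(-4*0)) = (81 + 1/163)*(6*0) = (81 + 1/163)*0 = (13204/163)*0 = 0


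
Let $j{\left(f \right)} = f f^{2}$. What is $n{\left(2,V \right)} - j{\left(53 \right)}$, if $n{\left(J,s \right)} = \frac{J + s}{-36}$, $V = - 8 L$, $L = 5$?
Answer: $- \frac{2679767}{18} \approx -1.4888 \cdot 10^{5}$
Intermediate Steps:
$j{\left(f \right)} = f^{3}$
$V = -40$ ($V = \left(-8\right) 5 = -40$)
$n{\left(J,s \right)} = - \frac{J}{36} - \frac{s}{36}$ ($n{\left(J,s \right)} = \left(J + s\right) \left(- \frac{1}{36}\right) = - \frac{J}{36} - \frac{s}{36}$)
$n{\left(2,V \right)} - j{\left(53 \right)} = \left(\left(- \frac{1}{36}\right) 2 - - \frac{10}{9}\right) - 53^{3} = \left(- \frac{1}{18} + \frac{10}{9}\right) - 148877 = \frac{19}{18} - 148877 = - \frac{2679767}{18}$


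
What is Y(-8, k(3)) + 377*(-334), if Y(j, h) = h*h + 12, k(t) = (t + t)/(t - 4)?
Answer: -125870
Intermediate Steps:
k(t) = 2*t/(-4 + t) (k(t) = (2*t)/(-4 + t) = 2*t/(-4 + t))
Y(j, h) = 12 + h**2 (Y(j, h) = h**2 + 12 = 12 + h**2)
Y(-8, k(3)) + 377*(-334) = (12 + (2*3/(-4 + 3))**2) + 377*(-334) = (12 + (2*3/(-1))**2) - 125918 = (12 + (2*3*(-1))**2) - 125918 = (12 + (-6)**2) - 125918 = (12 + 36) - 125918 = 48 - 125918 = -125870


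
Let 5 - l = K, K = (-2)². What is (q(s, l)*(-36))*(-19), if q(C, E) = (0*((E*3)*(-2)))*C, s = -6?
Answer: 0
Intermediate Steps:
K = 4
l = 1 (l = 5 - 1*4 = 5 - 4 = 1)
q(C, E) = 0 (q(C, E) = (0*((3*E)*(-2)))*C = (0*(-6*E))*C = 0*C = 0)
(q(s, l)*(-36))*(-19) = (0*(-36))*(-19) = 0*(-19) = 0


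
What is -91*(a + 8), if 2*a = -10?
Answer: -273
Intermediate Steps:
a = -5 (a = (½)*(-10) = -5)
-91*(a + 8) = -91*(-5 + 8) = -91*3 = -13*21 = -273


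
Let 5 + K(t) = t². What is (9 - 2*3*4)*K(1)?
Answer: 60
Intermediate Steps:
K(t) = -5 + t²
(9 - 2*3*4)*K(1) = (9 - 2*3*4)*(-5 + 1²) = (9 - 6*4)*(-5 + 1) = (9 - 24)*(-4) = -15*(-4) = 60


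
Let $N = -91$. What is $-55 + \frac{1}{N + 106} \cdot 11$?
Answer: $- \frac{814}{15} \approx -54.267$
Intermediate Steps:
$-55 + \frac{1}{N + 106} \cdot 11 = -55 + \frac{1}{-91 + 106} \cdot 11 = -55 + \frac{1}{15} \cdot 11 = -55 + \frac{11}{15} = - \frac{814}{15}$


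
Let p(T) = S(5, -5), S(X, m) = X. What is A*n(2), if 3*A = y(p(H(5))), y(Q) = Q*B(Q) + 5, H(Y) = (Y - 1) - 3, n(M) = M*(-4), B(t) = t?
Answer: -80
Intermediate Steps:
n(M) = -4*M
H(Y) = -4 + Y (H(Y) = (-1 + Y) - 3 = -4 + Y)
p(T) = 5
y(Q) = 5 + Q² (y(Q) = Q*Q + 5 = Q² + 5 = 5 + Q²)
A = 10 (A = (5 + 5²)/3 = (5 + 25)/3 = (⅓)*30 = 10)
A*n(2) = 10*(-4*2) = 10*(-8) = -80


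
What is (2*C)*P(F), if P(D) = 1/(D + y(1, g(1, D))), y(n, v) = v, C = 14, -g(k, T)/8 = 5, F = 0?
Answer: -7/10 ≈ -0.70000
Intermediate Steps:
g(k, T) = -40 (g(k, T) = -8*5 = -40)
P(D) = 1/(-40 + D) (P(D) = 1/(D - 40) = 1/(-40 + D))
(2*C)*P(F) = (2*14)/(-40 + 0) = 28/(-40) = 28*(-1/40) = -7/10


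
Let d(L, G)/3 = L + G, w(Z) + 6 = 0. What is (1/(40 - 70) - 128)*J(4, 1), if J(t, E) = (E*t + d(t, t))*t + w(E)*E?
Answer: -203573/15 ≈ -13572.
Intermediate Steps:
w(Z) = -6 (w(Z) = -6 + 0 = -6)
d(L, G) = 3*G + 3*L (d(L, G) = 3*(L + G) = 3*(G + L) = 3*G + 3*L)
J(t, E) = -6*E + t*(6*t + E*t) (J(t, E) = (E*t + (3*t + 3*t))*t - 6*E = (E*t + 6*t)*t - 6*E = (6*t + E*t)*t - 6*E = t*(6*t + E*t) - 6*E = -6*E + t*(6*t + E*t))
(1/(40 - 70) - 128)*J(4, 1) = (1/(40 - 70) - 128)*(-6*1 + 6*4² + 1*4²) = (1/(-30) - 128)*(-6 + 6*16 + 1*16) = (-1/30 - 128)*(-6 + 96 + 16) = -3841/30*106 = -203573/15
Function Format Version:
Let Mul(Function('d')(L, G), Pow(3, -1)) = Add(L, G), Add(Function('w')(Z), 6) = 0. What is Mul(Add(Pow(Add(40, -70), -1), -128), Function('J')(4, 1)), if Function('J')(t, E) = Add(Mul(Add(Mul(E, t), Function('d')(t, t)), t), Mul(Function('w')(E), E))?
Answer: Rational(-203573, 15) ≈ -13572.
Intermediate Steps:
Function('w')(Z) = -6 (Function('w')(Z) = Add(-6, 0) = -6)
Function('d')(L, G) = Add(Mul(3, G), Mul(3, L)) (Function('d')(L, G) = Mul(3, Add(L, G)) = Mul(3, Add(G, L)) = Add(Mul(3, G), Mul(3, L)))
Function('J')(t, E) = Add(Mul(-6, E), Mul(t, Add(Mul(6, t), Mul(E, t)))) (Function('J')(t, E) = Add(Mul(Add(Mul(E, t), Add(Mul(3, t), Mul(3, t))), t), Mul(-6, E)) = Add(Mul(Add(Mul(E, t), Mul(6, t)), t), Mul(-6, E)) = Add(Mul(Add(Mul(6, t), Mul(E, t)), t), Mul(-6, E)) = Add(Mul(t, Add(Mul(6, t), Mul(E, t))), Mul(-6, E)) = Add(Mul(-6, E), Mul(t, Add(Mul(6, t), Mul(E, t)))))
Mul(Add(Pow(Add(40, -70), -1), -128), Function('J')(4, 1)) = Mul(Add(Pow(Add(40, -70), -1), -128), Add(Mul(-6, 1), Mul(6, Pow(4, 2)), Mul(1, Pow(4, 2)))) = Mul(Add(Pow(-30, -1), -128), Add(-6, Mul(6, 16), Mul(1, 16))) = Mul(Add(Rational(-1, 30), -128), Add(-6, 96, 16)) = Mul(Rational(-3841, 30), 106) = Rational(-203573, 15)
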